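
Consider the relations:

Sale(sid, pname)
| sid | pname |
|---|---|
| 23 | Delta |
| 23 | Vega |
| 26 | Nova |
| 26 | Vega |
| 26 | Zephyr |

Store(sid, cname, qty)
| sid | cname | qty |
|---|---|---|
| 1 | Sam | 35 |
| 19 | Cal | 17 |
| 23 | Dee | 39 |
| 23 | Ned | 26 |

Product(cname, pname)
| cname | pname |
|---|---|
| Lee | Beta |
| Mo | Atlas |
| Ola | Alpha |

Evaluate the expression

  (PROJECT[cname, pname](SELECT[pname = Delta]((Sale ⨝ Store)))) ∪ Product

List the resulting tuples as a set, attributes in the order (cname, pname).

Joining Sale and Store on sid yields {(23, Delta, Dee, 39), (23, Delta, Ned, 26), (23, Vega, Dee, 39), (23, Vega, Ned, 26)}.
Filtering on pname = Delta leaves {(23, Delta, Dee, 39), (23, Delta, Ned, 26)}.
Keep only column(s) cname, pname: {(Dee, Delta), (Ned, Delta)}
Set union of the two operands is {(Dee, Delta), (Lee, Beta), (Mo, Atlas), (Ned, Delta), (Ola, Alpha)}.

{(Dee, Delta), (Lee, Beta), (Mo, Atlas), (Ned, Delta), (Ola, Alpha)}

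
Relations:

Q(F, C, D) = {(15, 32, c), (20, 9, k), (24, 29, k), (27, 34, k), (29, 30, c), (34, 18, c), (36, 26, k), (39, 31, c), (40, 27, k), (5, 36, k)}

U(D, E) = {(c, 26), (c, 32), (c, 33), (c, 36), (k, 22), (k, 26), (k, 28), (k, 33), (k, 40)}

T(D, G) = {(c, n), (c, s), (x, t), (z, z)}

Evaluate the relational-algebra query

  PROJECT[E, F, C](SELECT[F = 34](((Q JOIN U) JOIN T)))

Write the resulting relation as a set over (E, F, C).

{(26, 34, 18), (32, 34, 18), (33, 34, 18), (36, 34, 18)}

Joining Q and U on D yields {(15, 32, c, 26), (15, 32, c, 32), (15, 32, c, 33), (15, 32, c, 36), (20, 9, k, 22), (20, 9, k, 26), (20, 9, k, 28), (20, 9, k, 33), (20, 9, k, 40), (24, 29, k, 22), (24, 29, k, 26), (24, 29, k, 28), (24, 29, k, 33), (24, 29, k, 40), (27, 34, k, 22), (27, 34, k, 26), (27, 34, k, 28), (27, 34, k, 33), (27, 34, k, 40), (29, 30, c, 26), (29, 30, c, 32), (29, 30, c, 33), (29, 30, c, 36), (34, 18, c, 26), (34, 18, c, 32), (34, 18, c, 33), (34, 18, c, 36), (36, 26, k, 22), (36, 26, k, 26), (36, 26, k, 28), (36, 26, k, 33), (36, 26, k, 40), (39, 31, c, 26), (39, 31, c, 32), (39, 31, c, 33), (39, 31, c, 36), (40, 27, k, 22), (40, 27, k, 26), (40, 27, k, 28), (40, 27, k, 33), (40, 27, k, 40), (5, 36, k, 22), (5, 36, k, 26), (5, 36, k, 28), (5, 36, k, 33), (5, 36, k, 40)}.
Joining (Q JOIN U) and T on D yields {(15, 32, c, 26, n), (15, 32, c, 26, s), (15, 32, c, 32, n), (15, 32, c, 32, s), (15, 32, c, 33, n), (15, 32, c, 33, s), (15, 32, c, 36, n), (15, 32, c, 36, s), (29, 30, c, 26, n), (29, 30, c, 26, s), (29, 30, c, 32, n), (29, 30, c, 32, s), (29, 30, c, 33, n), (29, 30, c, 33, s), (29, 30, c, 36, n), (29, 30, c, 36, s), (34, 18, c, 26, n), (34, 18, c, 26, s), (34, 18, c, 32, n), (34, 18, c, 32, s), (34, 18, c, 33, n), (34, 18, c, 33, s), (34, 18, c, 36, n), (34, 18, c, 36, s), (39, 31, c, 26, n), (39, 31, c, 26, s), (39, 31, c, 32, n), (39, 31, c, 32, s), (39, 31, c, 33, n), (39, 31, c, 33, s), (39, 31, c, 36, n), (39, 31, c, 36, s)}.
Selection F = 34: {(34, 18, c, 26, n), (34, 18, c, 26, s), (34, 18, c, 32, n), (34, 18, c, 32, s), (34, 18, c, 33, n), (34, 18, c, 33, s), (34, 18, c, 36, n), (34, 18, c, 36, s)}
Projecting to E, F, C (4 duplicate(s) eliminated): {(26, 34, 18), (32, 34, 18), (33, 34, 18), (36, 34, 18)}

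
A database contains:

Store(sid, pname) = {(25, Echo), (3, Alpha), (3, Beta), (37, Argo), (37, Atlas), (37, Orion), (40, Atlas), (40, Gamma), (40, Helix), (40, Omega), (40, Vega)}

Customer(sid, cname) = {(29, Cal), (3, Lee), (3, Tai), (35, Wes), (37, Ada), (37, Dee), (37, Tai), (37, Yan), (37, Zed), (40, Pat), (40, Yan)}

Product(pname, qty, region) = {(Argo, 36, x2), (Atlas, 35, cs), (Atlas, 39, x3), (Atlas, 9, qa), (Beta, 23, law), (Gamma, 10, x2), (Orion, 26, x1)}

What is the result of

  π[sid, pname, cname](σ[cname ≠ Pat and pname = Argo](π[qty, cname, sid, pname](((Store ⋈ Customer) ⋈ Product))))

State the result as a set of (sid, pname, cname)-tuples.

{(37, Argo, Ada), (37, Argo, Dee), (37, Argo, Tai), (37, Argo, Yan), (37, Argo, Zed)}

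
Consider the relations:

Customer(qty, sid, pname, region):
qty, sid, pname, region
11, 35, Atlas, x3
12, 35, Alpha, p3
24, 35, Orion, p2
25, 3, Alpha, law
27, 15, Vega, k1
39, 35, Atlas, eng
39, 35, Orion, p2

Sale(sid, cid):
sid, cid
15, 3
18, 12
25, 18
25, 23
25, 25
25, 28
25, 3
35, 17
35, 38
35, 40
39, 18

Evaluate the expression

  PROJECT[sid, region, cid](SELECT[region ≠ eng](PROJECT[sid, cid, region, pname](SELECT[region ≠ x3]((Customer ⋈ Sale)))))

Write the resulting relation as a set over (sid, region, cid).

Customer ⋈ Sale (natural join on sid): {(11, 35, Atlas, x3, 17), (11, 35, Atlas, x3, 38), (11, 35, Atlas, x3, 40), (12, 35, Alpha, p3, 17), (12, 35, Alpha, p3, 38), (12, 35, Alpha, p3, 40), (24, 35, Orion, p2, 17), (24, 35, Orion, p2, 38), (24, 35, Orion, p2, 40), (27, 15, Vega, k1, 3), (39, 35, Atlas, eng, 17), (39, 35, Atlas, eng, 38), (39, 35, Atlas, eng, 40), (39, 35, Orion, p2, 17), (39, 35, Orion, p2, 38), (39, 35, Orion, p2, 40)}
Filtering on region ≠ x3 leaves {(12, 35, Alpha, p3, 17), (12, 35, Alpha, p3, 38), (12, 35, Alpha, p3, 40), (24, 35, Orion, p2, 17), (24, 35, Orion, p2, 38), (24, 35, Orion, p2, 40), (27, 15, Vega, k1, 3), (39, 35, Atlas, eng, 17), (39, 35, Atlas, eng, 38), (39, 35, Atlas, eng, 40), (39, 35, Orion, p2, 17), (39, 35, Orion, p2, 38), (39, 35, Orion, p2, 40)}.
π_{sid, cid, region, pname} gives {(15, 3, k1, Vega), (35, 17, eng, Atlas), (35, 17, p2, Orion), (35, 17, p3, Alpha), (35, 38, eng, Atlas), (35, 38, p2, Orion), (35, 38, p3, Alpha), (35, 40, eng, Atlas), (35, 40, p2, Orion), (35, 40, p3, Alpha)} (3 duplicate(s) eliminated).
Filtering on region ≠ eng leaves {(15, 3, k1, Vega), (35, 17, p2, Orion), (35, 17, p3, Alpha), (35, 38, p2, Orion), (35, 38, p3, Alpha), (35, 40, p2, Orion), (35, 40, p3, Alpha)}.
π_{sid, region, cid} gives {(15, k1, 3), (35, p2, 17), (35, p2, 38), (35, p2, 40), (35, p3, 17), (35, p3, 38), (35, p3, 40)}.

{(15, k1, 3), (35, p2, 17), (35, p2, 38), (35, p2, 40), (35, p3, 17), (35, p3, 38), (35, p3, 40)}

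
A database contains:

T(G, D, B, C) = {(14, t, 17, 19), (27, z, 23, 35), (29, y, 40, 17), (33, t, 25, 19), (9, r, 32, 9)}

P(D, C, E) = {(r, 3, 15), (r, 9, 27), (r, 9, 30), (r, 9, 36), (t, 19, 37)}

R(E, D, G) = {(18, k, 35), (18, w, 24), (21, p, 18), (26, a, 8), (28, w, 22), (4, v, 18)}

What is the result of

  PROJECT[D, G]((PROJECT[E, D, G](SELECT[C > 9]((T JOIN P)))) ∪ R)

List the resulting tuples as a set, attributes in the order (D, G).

{(a, 8), (k, 35), (p, 18), (t, 14), (t, 33), (v, 18), (w, 22), (w, 24)}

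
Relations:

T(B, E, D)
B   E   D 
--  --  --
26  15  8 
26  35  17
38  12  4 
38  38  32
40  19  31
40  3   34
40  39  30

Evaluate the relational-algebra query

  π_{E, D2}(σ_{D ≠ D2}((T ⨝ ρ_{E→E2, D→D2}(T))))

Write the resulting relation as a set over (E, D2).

{(12, 32), (15, 17), (19, 30), (19, 34), (3, 30), (3, 31), (35, 8), (38, 4), (39, 31), (39, 34)}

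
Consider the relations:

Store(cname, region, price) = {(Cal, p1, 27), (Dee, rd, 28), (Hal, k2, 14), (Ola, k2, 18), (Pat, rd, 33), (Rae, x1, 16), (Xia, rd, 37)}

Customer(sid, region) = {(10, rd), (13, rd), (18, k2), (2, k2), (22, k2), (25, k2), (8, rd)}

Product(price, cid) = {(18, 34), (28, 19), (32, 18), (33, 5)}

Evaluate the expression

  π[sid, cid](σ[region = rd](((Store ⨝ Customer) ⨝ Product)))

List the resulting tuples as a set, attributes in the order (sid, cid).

{(10, 19), (10, 5), (13, 19), (13, 5), (8, 19), (8, 5)}

Joining Store and Customer on region yields {(Dee, rd, 28, 10), (Dee, rd, 28, 13), (Dee, rd, 28, 8), (Hal, k2, 14, 18), (Hal, k2, 14, 2), (Hal, k2, 14, 22), (Hal, k2, 14, 25), (Ola, k2, 18, 18), (Ola, k2, 18, 2), (Ola, k2, 18, 22), (Ola, k2, 18, 25), (Pat, rd, 33, 10), (Pat, rd, 33, 13), (Pat, rd, 33, 8), (Xia, rd, 37, 10), (Xia, rd, 37, 13), (Xia, rd, 37, 8)}.
Joining (Store ⨝ Customer) and Product on price yields {(Dee, rd, 28, 10, 19), (Dee, rd, 28, 13, 19), (Dee, rd, 28, 8, 19), (Ola, k2, 18, 18, 34), (Ola, k2, 18, 2, 34), (Ola, k2, 18, 22, 34), (Ola, k2, 18, 25, 34), (Pat, rd, 33, 10, 5), (Pat, rd, 33, 13, 5), (Pat, rd, 33, 8, 5)}.
Filtering on region = rd leaves {(Dee, rd, 28, 10, 19), (Dee, rd, 28, 13, 19), (Dee, rd, 28, 8, 19), (Pat, rd, 33, 10, 5), (Pat, rd, 33, 13, 5), (Pat, rd, 33, 8, 5)}.
Projecting to sid, cid: {(10, 19), (10, 5), (13, 19), (13, 5), (8, 19), (8, 5)}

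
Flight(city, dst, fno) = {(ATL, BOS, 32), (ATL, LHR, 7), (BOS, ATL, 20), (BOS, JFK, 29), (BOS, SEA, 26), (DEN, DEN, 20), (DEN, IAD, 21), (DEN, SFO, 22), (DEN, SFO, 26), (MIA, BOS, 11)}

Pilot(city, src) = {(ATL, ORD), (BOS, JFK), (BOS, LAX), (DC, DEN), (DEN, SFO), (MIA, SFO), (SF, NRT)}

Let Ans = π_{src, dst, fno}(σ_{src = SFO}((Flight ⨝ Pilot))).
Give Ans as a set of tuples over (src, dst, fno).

{(SFO, BOS, 11), (SFO, DEN, 20), (SFO, IAD, 21), (SFO, SFO, 22), (SFO, SFO, 26)}

Natural join on city: {(ATL, BOS, 32, ORD), (ATL, LHR, 7, ORD), (BOS, ATL, 20, JFK), (BOS, ATL, 20, LAX), (BOS, JFK, 29, JFK), (BOS, JFK, 29, LAX), (BOS, SEA, 26, JFK), (BOS, SEA, 26, LAX), (DEN, DEN, 20, SFO), (DEN, IAD, 21, SFO), (DEN, SFO, 22, SFO), (DEN, SFO, 26, SFO), (MIA, BOS, 11, SFO)}
Apply σ_{src = SFO}; surviving tuples: {(DEN, DEN, 20, SFO), (DEN, IAD, 21, SFO), (DEN, SFO, 22, SFO), (DEN, SFO, 26, SFO), (MIA, BOS, 11, SFO)}
π_{src, dst, fno} gives {(SFO, BOS, 11), (SFO, DEN, 20), (SFO, IAD, 21), (SFO, SFO, 22), (SFO, SFO, 26)}.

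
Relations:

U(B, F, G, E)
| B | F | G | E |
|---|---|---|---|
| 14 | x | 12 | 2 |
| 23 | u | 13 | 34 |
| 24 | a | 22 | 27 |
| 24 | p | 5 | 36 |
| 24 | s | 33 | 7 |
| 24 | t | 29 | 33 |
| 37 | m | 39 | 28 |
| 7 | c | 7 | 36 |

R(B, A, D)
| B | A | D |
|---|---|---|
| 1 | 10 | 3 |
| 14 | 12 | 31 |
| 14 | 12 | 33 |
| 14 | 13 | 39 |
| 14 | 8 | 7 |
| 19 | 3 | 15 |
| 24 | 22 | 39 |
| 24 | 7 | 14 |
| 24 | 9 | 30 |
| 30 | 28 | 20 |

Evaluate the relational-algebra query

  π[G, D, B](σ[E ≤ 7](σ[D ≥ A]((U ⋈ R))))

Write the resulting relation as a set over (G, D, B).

{(12, 31, 14), (12, 33, 14), (12, 39, 14), (33, 14, 24), (33, 30, 24), (33, 39, 24)}

Natural join on B: {(14, x, 12, 2, 12, 31), (14, x, 12, 2, 12, 33), (14, x, 12, 2, 13, 39), (14, x, 12, 2, 8, 7), (24, a, 22, 27, 22, 39), (24, a, 22, 27, 7, 14), (24, a, 22, 27, 9, 30), (24, p, 5, 36, 22, 39), (24, p, 5, 36, 7, 14), (24, p, 5, 36, 9, 30), (24, s, 33, 7, 22, 39), (24, s, 33, 7, 7, 14), (24, s, 33, 7, 9, 30), (24, t, 29, 33, 22, 39), (24, t, 29, 33, 7, 14), (24, t, 29, 33, 9, 30)}
Filtering on D ≥ A leaves {(14, x, 12, 2, 12, 31), (14, x, 12, 2, 12, 33), (14, x, 12, 2, 13, 39), (24, a, 22, 27, 22, 39), (24, a, 22, 27, 7, 14), (24, a, 22, 27, 9, 30), (24, p, 5, 36, 22, 39), (24, p, 5, 36, 7, 14), (24, p, 5, 36, 9, 30), (24, s, 33, 7, 22, 39), (24, s, 33, 7, 7, 14), (24, s, 33, 7, 9, 30), (24, t, 29, 33, 22, 39), (24, t, 29, 33, 7, 14), (24, t, 29, 33, 9, 30)}.
Filtering on E ≤ 7 leaves {(14, x, 12, 2, 12, 31), (14, x, 12, 2, 12, 33), (14, x, 12, 2, 13, 39), (24, s, 33, 7, 22, 39), (24, s, 33, 7, 7, 14), (24, s, 33, 7, 9, 30)}.
π_{G, D, B} gives {(12, 31, 14), (12, 33, 14), (12, 39, 14), (33, 14, 24), (33, 30, 24), (33, 39, 24)}.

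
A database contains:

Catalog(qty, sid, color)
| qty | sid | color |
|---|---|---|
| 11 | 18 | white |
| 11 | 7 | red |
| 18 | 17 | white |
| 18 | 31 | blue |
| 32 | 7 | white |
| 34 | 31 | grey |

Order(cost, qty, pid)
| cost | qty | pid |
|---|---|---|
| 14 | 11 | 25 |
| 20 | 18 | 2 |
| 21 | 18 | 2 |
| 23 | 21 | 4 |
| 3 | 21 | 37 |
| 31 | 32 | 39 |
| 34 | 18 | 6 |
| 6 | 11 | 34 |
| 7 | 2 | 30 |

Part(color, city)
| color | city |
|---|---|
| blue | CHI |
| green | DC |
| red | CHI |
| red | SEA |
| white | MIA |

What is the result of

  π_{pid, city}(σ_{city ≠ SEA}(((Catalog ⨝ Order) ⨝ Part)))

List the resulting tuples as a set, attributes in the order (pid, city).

{(2, CHI), (2, MIA), (25, CHI), (25, MIA), (34, CHI), (34, MIA), (39, MIA), (6, CHI), (6, MIA)}

Joining Catalog and Order on qty yields {(11, 18, white, 14, 25), (11, 18, white, 6, 34), (11, 7, red, 14, 25), (11, 7, red, 6, 34), (18, 17, white, 20, 2), (18, 17, white, 21, 2), (18, 17, white, 34, 6), (18, 31, blue, 20, 2), (18, 31, blue, 21, 2), (18, 31, blue, 34, 6), (32, 7, white, 31, 39)}.
Joining (Catalog ⨝ Order) and Part on color yields {(11, 18, white, 14, 25, MIA), (11, 18, white, 6, 34, MIA), (11, 7, red, 14, 25, CHI), (11, 7, red, 14, 25, SEA), (11, 7, red, 6, 34, CHI), (11, 7, red, 6, 34, SEA), (18, 17, white, 20, 2, MIA), (18, 17, white, 21, 2, MIA), (18, 17, white, 34, 6, MIA), (18, 31, blue, 20, 2, CHI), (18, 31, blue, 21, 2, CHI), (18, 31, blue, 34, 6, CHI), (32, 7, white, 31, 39, MIA)}.
σ[city ≠ SEA]: keep tuples satisfying city ≠ SEA → {(11, 18, white, 14, 25, MIA), (11, 18, white, 6, 34, MIA), (11, 7, red, 14, 25, CHI), (11, 7, red, 6, 34, CHI), (18, 17, white, 20, 2, MIA), (18, 17, white, 21, 2, MIA), (18, 17, white, 34, 6, MIA), (18, 31, blue, 20, 2, CHI), (18, 31, blue, 21, 2, CHI), (18, 31, blue, 34, 6, CHI), (32, 7, white, 31, 39, MIA)}
Keep only column(s) pid, city (2 duplicate(s) eliminated): {(2, CHI), (2, MIA), (25, CHI), (25, MIA), (34, CHI), (34, MIA), (39, MIA), (6, CHI), (6, MIA)}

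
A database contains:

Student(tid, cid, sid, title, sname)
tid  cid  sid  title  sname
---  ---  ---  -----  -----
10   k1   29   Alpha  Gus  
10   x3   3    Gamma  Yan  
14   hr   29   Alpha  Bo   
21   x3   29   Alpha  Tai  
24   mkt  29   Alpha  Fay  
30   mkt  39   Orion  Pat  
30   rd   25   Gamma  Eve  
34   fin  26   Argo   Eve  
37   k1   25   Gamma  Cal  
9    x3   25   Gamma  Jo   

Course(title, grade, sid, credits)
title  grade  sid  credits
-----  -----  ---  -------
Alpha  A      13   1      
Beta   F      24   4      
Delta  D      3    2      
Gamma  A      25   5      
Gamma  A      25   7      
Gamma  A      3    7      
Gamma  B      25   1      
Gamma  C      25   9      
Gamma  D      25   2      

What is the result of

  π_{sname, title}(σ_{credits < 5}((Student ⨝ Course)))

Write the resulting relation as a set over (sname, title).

{(Cal, Gamma), (Eve, Gamma), (Jo, Gamma)}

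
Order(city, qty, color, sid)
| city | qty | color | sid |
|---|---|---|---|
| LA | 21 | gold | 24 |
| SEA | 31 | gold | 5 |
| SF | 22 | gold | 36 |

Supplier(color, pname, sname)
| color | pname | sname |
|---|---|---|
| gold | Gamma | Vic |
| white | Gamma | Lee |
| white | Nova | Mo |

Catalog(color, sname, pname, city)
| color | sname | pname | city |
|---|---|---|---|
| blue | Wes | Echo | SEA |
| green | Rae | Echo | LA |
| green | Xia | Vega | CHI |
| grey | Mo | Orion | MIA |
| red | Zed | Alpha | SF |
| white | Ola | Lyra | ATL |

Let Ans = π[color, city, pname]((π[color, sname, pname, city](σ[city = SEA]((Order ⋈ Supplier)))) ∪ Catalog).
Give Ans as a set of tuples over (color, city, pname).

{(blue, SEA, Echo), (gold, SEA, Gamma), (green, CHI, Vega), (green, LA, Echo), (grey, MIA, Orion), (red, SF, Alpha), (white, ATL, Lyra)}

Order ⋈ Supplier (natural join on color): {(LA, 21, gold, 24, Gamma, Vic), (SEA, 31, gold, 5, Gamma, Vic), (SF, 22, gold, 36, Gamma, Vic)}
Filtering on city = SEA leaves {(SEA, 31, gold, 5, Gamma, Vic)}.
Keep only column(s) color, sname, pname, city: {(gold, Vic, Gamma, SEA)}
Taking the union: {(blue, Wes, Echo, SEA), (gold, Vic, Gamma, SEA), (green, Rae, Echo, LA), (green, Xia, Vega, CHI), (grey, Mo, Orion, MIA), (red, Zed, Alpha, SF), (white, Ola, Lyra, ATL)}
Keep only column(s) color, city, pname: {(blue, SEA, Echo), (gold, SEA, Gamma), (green, CHI, Vega), (green, LA, Echo), (grey, MIA, Orion), (red, SF, Alpha), (white, ATL, Lyra)}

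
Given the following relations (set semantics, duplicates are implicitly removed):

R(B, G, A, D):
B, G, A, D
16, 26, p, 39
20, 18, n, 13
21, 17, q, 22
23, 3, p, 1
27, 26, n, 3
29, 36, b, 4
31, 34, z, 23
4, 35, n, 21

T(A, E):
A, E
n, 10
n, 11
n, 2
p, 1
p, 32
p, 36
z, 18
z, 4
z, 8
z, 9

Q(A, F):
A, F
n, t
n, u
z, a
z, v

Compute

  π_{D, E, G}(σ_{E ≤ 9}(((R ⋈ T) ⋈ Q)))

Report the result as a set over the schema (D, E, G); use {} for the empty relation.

{(13, 2, 18), (21, 2, 35), (23, 4, 34), (23, 8, 34), (23, 9, 34), (3, 2, 26)}

R ⋈ T (natural join on A): {(16, 26, p, 39, 1), (16, 26, p, 39, 32), (16, 26, p, 39, 36), (20, 18, n, 13, 10), (20, 18, n, 13, 11), (20, 18, n, 13, 2), (23, 3, p, 1, 1), (23, 3, p, 1, 32), (23, 3, p, 1, 36), (27, 26, n, 3, 10), (27, 26, n, 3, 11), (27, 26, n, 3, 2), (31, 34, z, 23, 18), (31, 34, z, 23, 4), (31, 34, z, 23, 8), (31, 34, z, 23, 9), (4, 35, n, 21, 10), (4, 35, n, 21, 11), (4, 35, n, 21, 2)}
(R ⋈ T) ⋈ Q (natural join on A): {(20, 18, n, 13, 10, t), (20, 18, n, 13, 10, u), (20, 18, n, 13, 11, t), (20, 18, n, 13, 11, u), (20, 18, n, 13, 2, t), (20, 18, n, 13, 2, u), (27, 26, n, 3, 10, t), (27, 26, n, 3, 10, u), (27, 26, n, 3, 11, t), (27, 26, n, 3, 11, u), (27, 26, n, 3, 2, t), (27, 26, n, 3, 2, u), (31, 34, z, 23, 18, a), (31, 34, z, 23, 18, v), (31, 34, z, 23, 4, a), (31, 34, z, 23, 4, v), (31, 34, z, 23, 8, a), (31, 34, z, 23, 8, v), (31, 34, z, 23, 9, a), (31, 34, z, 23, 9, v), (4, 35, n, 21, 10, t), (4, 35, n, 21, 10, u), (4, 35, n, 21, 11, t), (4, 35, n, 21, 11, u), (4, 35, n, 21, 2, t), (4, 35, n, 21, 2, u)}
σ[E ≤ 9]: keep tuples satisfying E ≤ 9 → {(20, 18, n, 13, 2, t), (20, 18, n, 13, 2, u), (27, 26, n, 3, 2, t), (27, 26, n, 3, 2, u), (31, 34, z, 23, 4, a), (31, 34, z, 23, 4, v), (31, 34, z, 23, 8, a), (31, 34, z, 23, 8, v), (31, 34, z, 23, 9, a), (31, 34, z, 23, 9, v), (4, 35, n, 21, 2, t), (4, 35, n, 21, 2, u)}
π[D, E, G]: project onto (D, E, G) (6 duplicate(s) eliminated) → {(13, 2, 18), (21, 2, 35), (23, 4, 34), (23, 8, 34), (23, 9, 34), (3, 2, 26)}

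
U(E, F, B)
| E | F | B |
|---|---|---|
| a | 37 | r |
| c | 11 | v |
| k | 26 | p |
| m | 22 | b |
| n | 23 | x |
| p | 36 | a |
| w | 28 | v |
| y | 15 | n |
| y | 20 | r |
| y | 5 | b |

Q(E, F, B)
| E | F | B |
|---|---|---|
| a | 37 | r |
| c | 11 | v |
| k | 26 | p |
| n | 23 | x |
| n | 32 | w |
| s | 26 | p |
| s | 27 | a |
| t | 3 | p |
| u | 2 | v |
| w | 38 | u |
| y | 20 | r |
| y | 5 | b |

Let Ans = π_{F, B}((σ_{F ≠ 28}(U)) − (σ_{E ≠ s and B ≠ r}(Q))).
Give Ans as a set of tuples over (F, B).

Filtering on F ≠ 28 leaves {(a, 37, r), (c, 11, v), (k, 26, p), (m, 22, b), (n, 23, x), (p, 36, a), (y, 15, n), (y, 20, r), (y, 5, b)}.
Filtering on E ≠ s and B ≠ r leaves {(c, 11, v), (k, 26, p), (n, 23, x), (n, 32, w), (t, 3, p), (u, 2, v), (w, 38, u), (y, 5, b)}.
Difference: {(a, 37, r), (c, 11, v), (k, 26, p), (m, 22, b), (n, 23, x), (p, 36, a), (y, 15, n), (y, 20, r), (y, 5, b)} with {(c, 11, v), (k, 26, p), (n, 23, x), (n, 32, w), (t, 3, p), (u, 2, v), (w, 38, u), (y, 5, b)} → {(a, 37, r), (m, 22, b), (p, 36, a), (y, 15, n), (y, 20, r)}
Keep only column(s) F, B: {(15, n), (20, r), (22, b), (36, a), (37, r)}

{(15, n), (20, r), (22, b), (36, a), (37, r)}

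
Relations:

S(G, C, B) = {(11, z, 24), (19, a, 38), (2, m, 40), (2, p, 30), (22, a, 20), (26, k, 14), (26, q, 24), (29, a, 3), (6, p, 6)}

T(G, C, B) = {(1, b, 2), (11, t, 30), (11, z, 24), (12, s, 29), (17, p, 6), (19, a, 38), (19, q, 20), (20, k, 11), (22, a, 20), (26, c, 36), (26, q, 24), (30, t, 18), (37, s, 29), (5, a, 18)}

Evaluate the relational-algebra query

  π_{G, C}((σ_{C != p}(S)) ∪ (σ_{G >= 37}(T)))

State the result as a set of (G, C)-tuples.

Filtering on C != p leaves {(11, z, 24), (19, a, 38), (2, m, 40), (22, a, 20), (26, k, 14), (26, q, 24), (29, a, 3)}.
Filtering on G >= 37 leaves {(37, s, 29)}.
Set union of the two operands is {(11, z, 24), (19, a, 38), (2, m, 40), (22, a, 20), (26, k, 14), (26, q, 24), (29, a, 3), (37, s, 29)}.
π_{G, C} gives {(11, z), (19, a), (2, m), (22, a), (26, k), (26, q), (29, a), (37, s)}.

{(11, z), (19, a), (2, m), (22, a), (26, k), (26, q), (29, a), (37, s)}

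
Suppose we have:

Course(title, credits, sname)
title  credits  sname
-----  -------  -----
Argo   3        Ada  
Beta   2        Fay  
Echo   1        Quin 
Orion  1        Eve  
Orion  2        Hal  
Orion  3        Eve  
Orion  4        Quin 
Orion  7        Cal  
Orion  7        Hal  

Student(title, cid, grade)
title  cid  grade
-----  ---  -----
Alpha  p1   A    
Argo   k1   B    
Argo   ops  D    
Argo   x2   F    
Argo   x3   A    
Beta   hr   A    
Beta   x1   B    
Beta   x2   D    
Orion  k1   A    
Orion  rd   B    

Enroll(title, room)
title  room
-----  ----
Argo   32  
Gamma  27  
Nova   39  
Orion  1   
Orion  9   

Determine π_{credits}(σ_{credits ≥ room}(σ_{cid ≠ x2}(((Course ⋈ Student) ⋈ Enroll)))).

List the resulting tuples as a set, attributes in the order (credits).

{1, 2, 3, 4, 7}

Natural join on title: {(Argo, 3, Ada, k1, B), (Argo, 3, Ada, ops, D), (Argo, 3, Ada, x2, F), (Argo, 3, Ada, x3, A), (Beta, 2, Fay, hr, A), (Beta, 2, Fay, x1, B), (Beta, 2, Fay, x2, D), (Orion, 1, Eve, k1, A), (Orion, 1, Eve, rd, B), (Orion, 2, Hal, k1, A), (Orion, 2, Hal, rd, B), (Orion, 3, Eve, k1, A), (Orion, 3, Eve, rd, B), (Orion, 4, Quin, k1, A), (Orion, 4, Quin, rd, B), (Orion, 7, Cal, k1, A), (Orion, 7, Cal, rd, B), (Orion, 7, Hal, k1, A), (Orion, 7, Hal, rd, B)}
Natural join on title: {(Argo, 3, Ada, k1, B, 32), (Argo, 3, Ada, ops, D, 32), (Argo, 3, Ada, x2, F, 32), (Argo, 3, Ada, x3, A, 32), (Orion, 1, Eve, k1, A, 1), (Orion, 1, Eve, k1, A, 9), (Orion, 1, Eve, rd, B, 1), (Orion, 1, Eve, rd, B, 9), (Orion, 2, Hal, k1, A, 1), (Orion, 2, Hal, k1, A, 9), (Orion, 2, Hal, rd, B, 1), (Orion, 2, Hal, rd, B, 9), (Orion, 3, Eve, k1, A, 1), (Orion, 3, Eve, k1, A, 9), (Orion, 3, Eve, rd, B, 1), (Orion, 3, Eve, rd, B, 9), (Orion, 4, Quin, k1, A, 1), (Orion, 4, Quin, k1, A, 9), (Orion, 4, Quin, rd, B, 1), (Orion, 4, Quin, rd, B, 9), (Orion, 7, Cal, k1, A, 1), (Orion, 7, Cal, k1, A, 9), (Orion, 7, Cal, rd, B, 1), (Orion, 7, Cal, rd, B, 9), (Orion, 7, Hal, k1, A, 1), (Orion, 7, Hal, k1, A, 9), (Orion, 7, Hal, rd, B, 1), (Orion, 7, Hal, rd, B, 9)}
Selection cid ≠ x2: {(Argo, 3, Ada, k1, B, 32), (Argo, 3, Ada, ops, D, 32), (Argo, 3, Ada, x3, A, 32), (Orion, 1, Eve, k1, A, 1), (Orion, 1, Eve, k1, A, 9), (Orion, 1, Eve, rd, B, 1), (Orion, 1, Eve, rd, B, 9), (Orion, 2, Hal, k1, A, 1), (Orion, 2, Hal, k1, A, 9), (Orion, 2, Hal, rd, B, 1), (Orion, 2, Hal, rd, B, 9), (Orion, 3, Eve, k1, A, 1), (Orion, 3, Eve, k1, A, 9), (Orion, 3, Eve, rd, B, 1), (Orion, 3, Eve, rd, B, 9), (Orion, 4, Quin, k1, A, 1), (Orion, 4, Quin, k1, A, 9), (Orion, 4, Quin, rd, B, 1), (Orion, 4, Quin, rd, B, 9), (Orion, 7, Cal, k1, A, 1), (Orion, 7, Cal, k1, A, 9), (Orion, 7, Cal, rd, B, 1), (Orion, 7, Cal, rd, B, 9), (Orion, 7, Hal, k1, A, 1), (Orion, 7, Hal, k1, A, 9), (Orion, 7, Hal, rd, B, 1), (Orion, 7, Hal, rd, B, 9)}
Selection credits ≥ room: {(Orion, 1, Eve, k1, A, 1), (Orion, 1, Eve, rd, B, 1), (Orion, 2, Hal, k1, A, 1), (Orion, 2, Hal, rd, B, 1), (Orion, 3, Eve, k1, A, 1), (Orion, 3, Eve, rd, B, 1), (Orion, 4, Quin, k1, A, 1), (Orion, 4, Quin, rd, B, 1), (Orion, 7, Cal, k1, A, 1), (Orion, 7, Cal, rd, B, 1), (Orion, 7, Hal, k1, A, 1), (Orion, 7, Hal, rd, B, 1)}
π[credits]: project onto (credits) (7 duplicate(s) eliminated) → {1, 2, 3, 4, 7}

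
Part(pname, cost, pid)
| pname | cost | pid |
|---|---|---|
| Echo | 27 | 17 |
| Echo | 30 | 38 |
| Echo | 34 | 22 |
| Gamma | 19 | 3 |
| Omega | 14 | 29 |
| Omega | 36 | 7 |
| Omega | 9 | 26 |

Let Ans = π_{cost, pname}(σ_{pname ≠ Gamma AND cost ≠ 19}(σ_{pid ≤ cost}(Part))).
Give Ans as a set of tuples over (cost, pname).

Selection pid ≤ cost: {(Echo, 27, 17), (Echo, 34, 22), (Gamma, 19, 3), (Omega, 36, 7)}
Selection pname ≠ Gamma AND cost ≠ 19: {(Echo, 27, 17), (Echo, 34, 22), (Omega, 36, 7)}
Keep only column(s) cost, pname: {(27, Echo), (34, Echo), (36, Omega)}

{(27, Echo), (34, Echo), (36, Omega)}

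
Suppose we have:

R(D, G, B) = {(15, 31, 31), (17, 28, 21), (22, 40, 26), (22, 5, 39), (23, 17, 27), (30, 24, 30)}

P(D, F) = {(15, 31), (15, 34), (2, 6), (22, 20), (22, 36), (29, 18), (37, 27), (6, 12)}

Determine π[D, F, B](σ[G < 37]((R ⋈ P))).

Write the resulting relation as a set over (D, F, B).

{(15, 31, 31), (15, 34, 31), (22, 20, 39), (22, 36, 39)}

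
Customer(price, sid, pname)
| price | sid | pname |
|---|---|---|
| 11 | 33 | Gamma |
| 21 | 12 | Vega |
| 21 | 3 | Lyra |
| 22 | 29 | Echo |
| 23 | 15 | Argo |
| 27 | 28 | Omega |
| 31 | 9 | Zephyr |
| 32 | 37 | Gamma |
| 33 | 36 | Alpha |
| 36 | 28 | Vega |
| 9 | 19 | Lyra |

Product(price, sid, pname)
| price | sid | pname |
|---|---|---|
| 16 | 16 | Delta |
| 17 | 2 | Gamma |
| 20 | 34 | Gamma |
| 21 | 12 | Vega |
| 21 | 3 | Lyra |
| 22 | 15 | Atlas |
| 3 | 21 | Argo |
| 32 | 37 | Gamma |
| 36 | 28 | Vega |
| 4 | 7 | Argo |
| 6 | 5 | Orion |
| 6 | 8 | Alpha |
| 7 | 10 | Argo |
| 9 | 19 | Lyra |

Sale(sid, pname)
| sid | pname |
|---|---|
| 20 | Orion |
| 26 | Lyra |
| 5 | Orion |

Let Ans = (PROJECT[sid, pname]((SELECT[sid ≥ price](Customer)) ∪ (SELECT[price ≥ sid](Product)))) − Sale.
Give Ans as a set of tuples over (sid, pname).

Apply σ_{sid ≥ price}; surviving tuples: {(11, 33, Gamma), (22, 29, Echo), (27, 28, Omega), (32, 37, Gamma), (33, 36, Alpha), (9, 19, Lyra)}
Apply σ_{price ≥ sid}; surviving tuples: {(16, 16, Delta), (17, 2, Gamma), (21, 12, Vega), (21, 3, Lyra), (22, 15, Atlas), (36, 28, Vega), (6, 5, Orion)}
Union: {(11, 33, Gamma), (22, 29, Echo), (27, 28, Omega), (32, 37, Gamma), (33, 36, Alpha), (9, 19, Lyra)} with {(16, 16, Delta), (17, 2, Gamma), (21, 12, Vega), (21, 3, Lyra), (22, 15, Atlas), (36, 28, Vega), (6, 5, Orion)} → {(11, 33, Gamma), (16, 16, Delta), (17, 2, Gamma), (21, 12, Vega), (21, 3, Lyra), (22, 15, Atlas), (22, 29, Echo), (27, 28, Omega), (32, 37, Gamma), (33, 36, Alpha), (36, 28, Vega), (6, 5, Orion), (9, 19, Lyra)}
Projecting to sid, pname: {(12, Vega), (15, Atlas), (16, Delta), (19, Lyra), (2, Gamma), (28, Omega), (28, Vega), (29, Echo), (3, Lyra), (33, Gamma), (36, Alpha), (37, Gamma), (5, Orion)}
Difference: {(12, Vega), (15, Atlas), (16, Delta), (19, Lyra), (2, Gamma), (28, Omega), (28, Vega), (29, Echo), (3, Lyra), (33, Gamma), (36, Alpha), (37, Gamma), (5, Orion)} with {(20, Orion), (26, Lyra), (5, Orion)} → {(12, Vega), (15, Atlas), (16, Delta), (19, Lyra), (2, Gamma), (28, Omega), (28, Vega), (29, Echo), (3, Lyra), (33, Gamma), (36, Alpha), (37, Gamma)}

{(12, Vega), (15, Atlas), (16, Delta), (19, Lyra), (2, Gamma), (28, Omega), (28, Vega), (29, Echo), (3, Lyra), (33, Gamma), (36, Alpha), (37, Gamma)}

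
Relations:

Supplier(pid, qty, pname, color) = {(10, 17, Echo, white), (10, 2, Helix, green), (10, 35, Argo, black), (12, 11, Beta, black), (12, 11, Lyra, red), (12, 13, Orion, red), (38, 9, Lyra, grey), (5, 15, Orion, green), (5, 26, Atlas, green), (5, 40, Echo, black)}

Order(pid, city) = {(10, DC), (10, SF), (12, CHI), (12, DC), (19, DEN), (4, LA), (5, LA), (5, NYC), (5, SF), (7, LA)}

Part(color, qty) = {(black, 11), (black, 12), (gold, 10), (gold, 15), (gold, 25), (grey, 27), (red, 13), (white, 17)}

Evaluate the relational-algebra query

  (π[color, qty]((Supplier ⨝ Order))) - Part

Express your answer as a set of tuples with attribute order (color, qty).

{(black, 35), (black, 40), (green, 15), (green, 2), (green, 26), (red, 11)}

Joining Supplier and Order on pid yields {(10, 17, Echo, white, DC), (10, 17, Echo, white, SF), (10, 2, Helix, green, DC), (10, 2, Helix, green, SF), (10, 35, Argo, black, DC), (10, 35, Argo, black, SF), (12, 11, Beta, black, CHI), (12, 11, Beta, black, DC), (12, 11, Lyra, red, CHI), (12, 11, Lyra, red, DC), (12, 13, Orion, red, CHI), (12, 13, Orion, red, DC), (5, 15, Orion, green, LA), (5, 15, Orion, green, NYC), (5, 15, Orion, green, SF), (5, 26, Atlas, green, LA), (5, 26, Atlas, green, NYC), (5, 26, Atlas, green, SF), (5, 40, Echo, black, LA), (5, 40, Echo, black, NYC), (5, 40, Echo, black, SF)}.
π_{color, qty} gives {(black, 11), (black, 35), (black, 40), (green, 15), (green, 2), (green, 26), (red, 11), (red, 13), (white, 17)} (12 duplicate(s) eliminated).
Taking the difference: {(black, 35), (black, 40), (green, 15), (green, 2), (green, 26), (red, 11)}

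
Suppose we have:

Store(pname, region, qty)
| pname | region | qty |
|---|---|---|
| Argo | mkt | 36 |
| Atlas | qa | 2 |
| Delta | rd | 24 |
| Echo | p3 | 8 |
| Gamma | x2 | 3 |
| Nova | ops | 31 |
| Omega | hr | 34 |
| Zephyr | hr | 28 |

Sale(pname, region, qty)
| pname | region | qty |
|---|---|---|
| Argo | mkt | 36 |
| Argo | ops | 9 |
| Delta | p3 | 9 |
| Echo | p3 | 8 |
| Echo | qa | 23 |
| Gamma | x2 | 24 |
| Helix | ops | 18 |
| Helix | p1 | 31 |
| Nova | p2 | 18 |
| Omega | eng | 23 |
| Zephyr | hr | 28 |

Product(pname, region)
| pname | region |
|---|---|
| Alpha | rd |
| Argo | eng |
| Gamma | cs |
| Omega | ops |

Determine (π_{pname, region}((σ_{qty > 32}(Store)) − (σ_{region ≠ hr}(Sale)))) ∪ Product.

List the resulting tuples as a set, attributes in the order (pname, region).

{(Alpha, rd), (Argo, eng), (Gamma, cs), (Omega, hr), (Omega, ops)}

Apply σ_{qty > 32}; surviving tuples: {(Argo, mkt, 36), (Omega, hr, 34)}
Apply σ_{region ≠ hr}; surviving tuples: {(Argo, mkt, 36), (Argo, ops, 9), (Delta, p3, 9), (Echo, p3, 8), (Echo, qa, 23), (Gamma, x2, 24), (Helix, ops, 18), (Helix, p1, 31), (Nova, p2, 18), (Omega, eng, 23)}
Difference: {(Argo, mkt, 36), (Omega, hr, 34)} with {(Argo, mkt, 36), (Argo, ops, 9), (Delta, p3, 9), (Echo, p3, 8), (Echo, qa, 23), (Gamma, x2, 24), (Helix, ops, 18), (Helix, p1, 31), (Nova, p2, 18), (Omega, eng, 23)} → {(Omega, hr, 34)}
Projecting to pname, region: {(Omega, hr)}
Union: {(Omega, hr)} with {(Alpha, rd), (Argo, eng), (Gamma, cs), (Omega, ops)} → {(Alpha, rd), (Argo, eng), (Gamma, cs), (Omega, hr), (Omega, ops)}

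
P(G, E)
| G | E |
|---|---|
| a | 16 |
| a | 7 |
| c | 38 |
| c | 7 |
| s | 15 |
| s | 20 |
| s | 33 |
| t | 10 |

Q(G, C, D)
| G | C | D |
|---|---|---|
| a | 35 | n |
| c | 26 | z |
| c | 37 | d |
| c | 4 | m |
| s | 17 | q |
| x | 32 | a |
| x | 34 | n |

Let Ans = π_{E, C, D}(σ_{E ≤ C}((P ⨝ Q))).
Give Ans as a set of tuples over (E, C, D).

Natural join on G: {(a, 16, 35, n), (a, 7, 35, n), (c, 38, 26, z), (c, 38, 37, d), (c, 38, 4, m), (c, 7, 26, z), (c, 7, 37, d), (c, 7, 4, m), (s, 15, 17, q), (s, 20, 17, q), (s, 33, 17, q)}
σ[E ≤ C]: keep tuples satisfying E ≤ C → {(a, 16, 35, n), (a, 7, 35, n), (c, 7, 26, z), (c, 7, 37, d), (s, 15, 17, q)}
π[E, C, D]: project onto (E, C, D) → {(15, 17, q), (16, 35, n), (7, 26, z), (7, 35, n), (7, 37, d)}

{(15, 17, q), (16, 35, n), (7, 26, z), (7, 35, n), (7, 37, d)}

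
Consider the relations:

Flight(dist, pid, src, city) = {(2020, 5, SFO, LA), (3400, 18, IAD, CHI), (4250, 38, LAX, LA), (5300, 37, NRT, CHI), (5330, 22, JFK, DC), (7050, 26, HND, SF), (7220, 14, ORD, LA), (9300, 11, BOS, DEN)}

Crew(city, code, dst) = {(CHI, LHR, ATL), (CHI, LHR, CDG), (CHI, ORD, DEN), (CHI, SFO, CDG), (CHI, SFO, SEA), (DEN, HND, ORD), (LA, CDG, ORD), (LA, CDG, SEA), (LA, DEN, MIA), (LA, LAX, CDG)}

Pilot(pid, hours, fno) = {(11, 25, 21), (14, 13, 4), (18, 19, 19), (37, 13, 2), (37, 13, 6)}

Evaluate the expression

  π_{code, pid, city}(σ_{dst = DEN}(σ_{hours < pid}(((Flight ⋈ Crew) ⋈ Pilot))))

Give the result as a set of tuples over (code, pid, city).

{(ORD, 37, CHI)}

Joining Flight and Crew on city yields {(2020, 5, SFO, LA, CDG, ORD), (2020, 5, SFO, LA, CDG, SEA), (2020, 5, SFO, LA, DEN, MIA), (2020, 5, SFO, LA, LAX, CDG), (3400, 18, IAD, CHI, LHR, ATL), (3400, 18, IAD, CHI, LHR, CDG), (3400, 18, IAD, CHI, ORD, DEN), (3400, 18, IAD, CHI, SFO, CDG), (3400, 18, IAD, CHI, SFO, SEA), (4250, 38, LAX, LA, CDG, ORD), (4250, 38, LAX, LA, CDG, SEA), (4250, 38, LAX, LA, DEN, MIA), (4250, 38, LAX, LA, LAX, CDG), (5300, 37, NRT, CHI, LHR, ATL), (5300, 37, NRT, CHI, LHR, CDG), (5300, 37, NRT, CHI, ORD, DEN), (5300, 37, NRT, CHI, SFO, CDG), (5300, 37, NRT, CHI, SFO, SEA), (7220, 14, ORD, LA, CDG, ORD), (7220, 14, ORD, LA, CDG, SEA), (7220, 14, ORD, LA, DEN, MIA), (7220, 14, ORD, LA, LAX, CDG), (9300, 11, BOS, DEN, HND, ORD)}.
Joining (Flight ⋈ Crew) and Pilot on pid yields {(3400, 18, IAD, CHI, LHR, ATL, 19, 19), (3400, 18, IAD, CHI, LHR, CDG, 19, 19), (3400, 18, IAD, CHI, ORD, DEN, 19, 19), (3400, 18, IAD, CHI, SFO, CDG, 19, 19), (3400, 18, IAD, CHI, SFO, SEA, 19, 19), (5300, 37, NRT, CHI, LHR, ATL, 13, 2), (5300, 37, NRT, CHI, LHR, ATL, 13, 6), (5300, 37, NRT, CHI, LHR, CDG, 13, 2), (5300, 37, NRT, CHI, LHR, CDG, 13, 6), (5300, 37, NRT, CHI, ORD, DEN, 13, 2), (5300, 37, NRT, CHI, ORD, DEN, 13, 6), (5300, 37, NRT, CHI, SFO, CDG, 13, 2), (5300, 37, NRT, CHI, SFO, CDG, 13, 6), (5300, 37, NRT, CHI, SFO, SEA, 13, 2), (5300, 37, NRT, CHI, SFO, SEA, 13, 6), (7220, 14, ORD, LA, CDG, ORD, 13, 4), (7220, 14, ORD, LA, CDG, SEA, 13, 4), (7220, 14, ORD, LA, DEN, MIA, 13, 4), (7220, 14, ORD, LA, LAX, CDG, 13, 4), (9300, 11, BOS, DEN, HND, ORD, 25, 21)}.
Selection hours < pid: {(5300, 37, NRT, CHI, LHR, ATL, 13, 2), (5300, 37, NRT, CHI, LHR, ATL, 13, 6), (5300, 37, NRT, CHI, LHR, CDG, 13, 2), (5300, 37, NRT, CHI, LHR, CDG, 13, 6), (5300, 37, NRT, CHI, ORD, DEN, 13, 2), (5300, 37, NRT, CHI, ORD, DEN, 13, 6), (5300, 37, NRT, CHI, SFO, CDG, 13, 2), (5300, 37, NRT, CHI, SFO, CDG, 13, 6), (5300, 37, NRT, CHI, SFO, SEA, 13, 2), (5300, 37, NRT, CHI, SFO, SEA, 13, 6), (7220, 14, ORD, LA, CDG, ORD, 13, 4), (7220, 14, ORD, LA, CDG, SEA, 13, 4), (7220, 14, ORD, LA, DEN, MIA, 13, 4), (7220, 14, ORD, LA, LAX, CDG, 13, 4)}
Selection dst = DEN: {(5300, 37, NRT, CHI, ORD, DEN, 13, 2), (5300, 37, NRT, CHI, ORD, DEN, 13, 6)}
Projecting to code, pid, city (1 duplicate(s) eliminated): {(ORD, 37, CHI)}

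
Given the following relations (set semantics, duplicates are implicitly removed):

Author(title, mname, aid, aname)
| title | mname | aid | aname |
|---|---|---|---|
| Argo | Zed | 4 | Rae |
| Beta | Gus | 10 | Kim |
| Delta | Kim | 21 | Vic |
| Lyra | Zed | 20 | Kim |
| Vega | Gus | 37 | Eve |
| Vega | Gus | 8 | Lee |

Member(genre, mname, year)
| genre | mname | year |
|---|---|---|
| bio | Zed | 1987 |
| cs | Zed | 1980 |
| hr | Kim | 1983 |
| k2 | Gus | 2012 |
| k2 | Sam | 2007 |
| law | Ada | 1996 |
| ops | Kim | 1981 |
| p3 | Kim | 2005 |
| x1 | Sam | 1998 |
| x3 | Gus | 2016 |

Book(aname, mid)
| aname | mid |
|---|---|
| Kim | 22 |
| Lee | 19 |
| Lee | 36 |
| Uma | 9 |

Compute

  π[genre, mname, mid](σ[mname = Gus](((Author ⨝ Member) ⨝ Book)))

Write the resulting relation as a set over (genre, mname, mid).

Joining Author and Member on mname yields {(Argo, Zed, 4, Rae, bio, 1987), (Argo, Zed, 4, Rae, cs, 1980), (Beta, Gus, 10, Kim, k2, 2012), (Beta, Gus, 10, Kim, x3, 2016), (Delta, Kim, 21, Vic, hr, 1983), (Delta, Kim, 21, Vic, ops, 1981), (Delta, Kim, 21, Vic, p3, 2005), (Lyra, Zed, 20, Kim, bio, 1987), (Lyra, Zed, 20, Kim, cs, 1980), (Vega, Gus, 37, Eve, k2, 2012), (Vega, Gus, 37, Eve, x3, 2016), (Vega, Gus, 8, Lee, k2, 2012), (Vega, Gus, 8, Lee, x3, 2016)}.
Joining (Author ⨝ Member) and Book on aname yields {(Beta, Gus, 10, Kim, k2, 2012, 22), (Beta, Gus, 10, Kim, x3, 2016, 22), (Lyra, Zed, 20, Kim, bio, 1987, 22), (Lyra, Zed, 20, Kim, cs, 1980, 22), (Vega, Gus, 8, Lee, k2, 2012, 19), (Vega, Gus, 8, Lee, k2, 2012, 36), (Vega, Gus, 8, Lee, x3, 2016, 19), (Vega, Gus, 8, Lee, x3, 2016, 36)}.
σ[mname = Gus]: keep tuples satisfying mname = Gus → {(Beta, Gus, 10, Kim, k2, 2012, 22), (Beta, Gus, 10, Kim, x3, 2016, 22), (Vega, Gus, 8, Lee, k2, 2012, 19), (Vega, Gus, 8, Lee, k2, 2012, 36), (Vega, Gus, 8, Lee, x3, 2016, 19), (Vega, Gus, 8, Lee, x3, 2016, 36)}
π[genre, mname, mid]: project onto (genre, mname, mid) → {(k2, Gus, 19), (k2, Gus, 22), (k2, Gus, 36), (x3, Gus, 19), (x3, Gus, 22), (x3, Gus, 36)}

{(k2, Gus, 19), (k2, Gus, 22), (k2, Gus, 36), (x3, Gus, 19), (x3, Gus, 22), (x3, Gus, 36)}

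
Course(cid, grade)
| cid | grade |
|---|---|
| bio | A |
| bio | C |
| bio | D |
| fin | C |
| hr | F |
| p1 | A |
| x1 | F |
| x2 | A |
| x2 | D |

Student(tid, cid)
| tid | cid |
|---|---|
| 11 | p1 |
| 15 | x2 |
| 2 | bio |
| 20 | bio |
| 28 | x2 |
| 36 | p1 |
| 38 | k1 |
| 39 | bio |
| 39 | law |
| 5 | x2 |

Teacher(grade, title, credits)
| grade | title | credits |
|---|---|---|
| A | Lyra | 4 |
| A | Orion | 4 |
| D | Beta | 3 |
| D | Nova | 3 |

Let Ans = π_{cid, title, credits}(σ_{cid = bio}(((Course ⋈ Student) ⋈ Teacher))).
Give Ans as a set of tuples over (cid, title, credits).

{(bio, Beta, 3), (bio, Lyra, 4), (bio, Nova, 3), (bio, Orion, 4)}

Joining Course and Student on cid yields {(bio, A, 2), (bio, A, 20), (bio, A, 39), (bio, C, 2), (bio, C, 20), (bio, C, 39), (bio, D, 2), (bio, D, 20), (bio, D, 39), (p1, A, 11), (p1, A, 36), (x2, A, 15), (x2, A, 28), (x2, A, 5), (x2, D, 15), (x2, D, 28), (x2, D, 5)}.
Joining (Course ⋈ Student) and Teacher on grade yields {(bio, A, 2, Lyra, 4), (bio, A, 2, Orion, 4), (bio, A, 20, Lyra, 4), (bio, A, 20, Orion, 4), (bio, A, 39, Lyra, 4), (bio, A, 39, Orion, 4), (bio, D, 2, Beta, 3), (bio, D, 2, Nova, 3), (bio, D, 20, Beta, 3), (bio, D, 20, Nova, 3), (bio, D, 39, Beta, 3), (bio, D, 39, Nova, 3), (p1, A, 11, Lyra, 4), (p1, A, 11, Orion, 4), (p1, A, 36, Lyra, 4), (p1, A, 36, Orion, 4), (x2, A, 15, Lyra, 4), (x2, A, 15, Orion, 4), (x2, A, 28, Lyra, 4), (x2, A, 28, Orion, 4), (x2, A, 5, Lyra, 4), (x2, A, 5, Orion, 4), (x2, D, 15, Beta, 3), (x2, D, 15, Nova, 3), (x2, D, 28, Beta, 3), (x2, D, 28, Nova, 3), (x2, D, 5, Beta, 3), (x2, D, 5, Nova, 3)}.
Filtering on cid = bio leaves {(bio, A, 2, Lyra, 4), (bio, A, 2, Orion, 4), (bio, A, 20, Lyra, 4), (bio, A, 20, Orion, 4), (bio, A, 39, Lyra, 4), (bio, A, 39, Orion, 4), (bio, D, 2, Beta, 3), (bio, D, 2, Nova, 3), (bio, D, 20, Beta, 3), (bio, D, 20, Nova, 3), (bio, D, 39, Beta, 3), (bio, D, 39, Nova, 3)}.
Projecting to cid, title, credits (8 duplicate(s) eliminated): {(bio, Beta, 3), (bio, Lyra, 4), (bio, Nova, 3), (bio, Orion, 4)}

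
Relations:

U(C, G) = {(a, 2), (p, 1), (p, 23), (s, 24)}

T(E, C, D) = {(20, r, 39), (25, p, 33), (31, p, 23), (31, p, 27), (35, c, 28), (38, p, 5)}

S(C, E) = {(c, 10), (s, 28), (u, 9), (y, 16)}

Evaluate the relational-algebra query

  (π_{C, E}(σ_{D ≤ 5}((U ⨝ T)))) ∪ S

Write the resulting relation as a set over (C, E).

{(c, 10), (p, 38), (s, 28), (u, 9), (y, 16)}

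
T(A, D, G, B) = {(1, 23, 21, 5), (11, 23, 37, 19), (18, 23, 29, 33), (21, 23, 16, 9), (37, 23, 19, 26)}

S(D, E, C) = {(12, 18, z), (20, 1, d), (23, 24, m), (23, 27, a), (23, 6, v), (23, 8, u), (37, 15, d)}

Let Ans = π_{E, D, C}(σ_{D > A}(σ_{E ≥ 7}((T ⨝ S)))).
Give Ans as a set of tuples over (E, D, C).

Natural join on D: {(1, 23, 21, 5, 24, m), (1, 23, 21, 5, 27, a), (1, 23, 21, 5, 6, v), (1, 23, 21, 5, 8, u), (11, 23, 37, 19, 24, m), (11, 23, 37, 19, 27, a), (11, 23, 37, 19, 6, v), (11, 23, 37, 19, 8, u), (18, 23, 29, 33, 24, m), (18, 23, 29, 33, 27, a), (18, 23, 29, 33, 6, v), (18, 23, 29, 33, 8, u), (21, 23, 16, 9, 24, m), (21, 23, 16, 9, 27, a), (21, 23, 16, 9, 6, v), (21, 23, 16, 9, 8, u), (37, 23, 19, 26, 24, m), (37, 23, 19, 26, 27, a), (37, 23, 19, 26, 6, v), (37, 23, 19, 26, 8, u)}
Selection E ≥ 7: {(1, 23, 21, 5, 24, m), (1, 23, 21, 5, 27, a), (1, 23, 21, 5, 8, u), (11, 23, 37, 19, 24, m), (11, 23, 37, 19, 27, a), (11, 23, 37, 19, 8, u), (18, 23, 29, 33, 24, m), (18, 23, 29, 33, 27, a), (18, 23, 29, 33, 8, u), (21, 23, 16, 9, 24, m), (21, 23, 16, 9, 27, a), (21, 23, 16, 9, 8, u), (37, 23, 19, 26, 24, m), (37, 23, 19, 26, 27, a), (37, 23, 19, 26, 8, u)}
Selection D > A: {(1, 23, 21, 5, 24, m), (1, 23, 21, 5, 27, a), (1, 23, 21, 5, 8, u), (11, 23, 37, 19, 24, m), (11, 23, 37, 19, 27, a), (11, 23, 37, 19, 8, u), (18, 23, 29, 33, 24, m), (18, 23, 29, 33, 27, a), (18, 23, 29, 33, 8, u), (21, 23, 16, 9, 24, m), (21, 23, 16, 9, 27, a), (21, 23, 16, 9, 8, u)}
π_{E, D, C} gives {(24, 23, m), (27, 23, a), (8, 23, u)} (9 duplicate(s) eliminated).

{(24, 23, m), (27, 23, a), (8, 23, u)}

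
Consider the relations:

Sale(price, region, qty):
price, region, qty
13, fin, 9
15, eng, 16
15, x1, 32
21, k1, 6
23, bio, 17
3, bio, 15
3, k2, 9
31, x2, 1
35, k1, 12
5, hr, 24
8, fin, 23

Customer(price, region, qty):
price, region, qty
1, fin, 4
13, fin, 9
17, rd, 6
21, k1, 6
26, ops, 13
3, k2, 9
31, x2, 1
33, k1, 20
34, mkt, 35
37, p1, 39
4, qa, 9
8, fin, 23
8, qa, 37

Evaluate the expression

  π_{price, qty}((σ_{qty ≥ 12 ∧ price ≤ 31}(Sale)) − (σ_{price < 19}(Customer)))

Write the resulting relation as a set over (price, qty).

{(15, 16), (15, 32), (23, 17), (3, 15), (5, 24)}

Filtering on qty ≥ 12 ∧ price ≤ 31 leaves {(15, eng, 16), (15, x1, 32), (23, bio, 17), (3, bio, 15), (5, hr, 24), (8, fin, 23)}.
Filtering on price < 19 leaves {(1, fin, 4), (13, fin, 9), (17, rd, 6), (3, k2, 9), (4, qa, 9), (8, fin, 23), (8, qa, 37)}.
Set difference of the two operands is {(15, eng, 16), (15, x1, 32), (23, bio, 17), (3, bio, 15), (5, hr, 24)}.
Keep only column(s) price, qty: {(15, 16), (15, 32), (23, 17), (3, 15), (5, 24)}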